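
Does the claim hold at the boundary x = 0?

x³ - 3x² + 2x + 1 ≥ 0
x = 0: LHS = 0³ - 3·0² + 2·0 + 1 = 1; 1 ≥ 0 — holds

The relation is satisfied at x = 0.

Answer: Yes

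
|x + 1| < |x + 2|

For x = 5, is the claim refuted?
Substitute x = 5 into the relation:
x = 5: LHS = |5 + 1| = |6| = 6, RHS = |5 + 2| = |7| = 7; 6 < 7 — holds

The claim holds here, so x = 5 is not a counterexample. (A counterexample exists elsewhere, e.g. x = -2.)

Answer: No, x = 5 is not a counterexample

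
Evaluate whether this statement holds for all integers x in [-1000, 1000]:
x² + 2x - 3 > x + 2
The claim fails at x = 0:
x = 0: LHS = 0² + 2·0 - 3 = -3, RHS = 0 + 2 = 2; -3 > 2 — FAILS

Because a single integer refutes it, the statement is false.

Answer: False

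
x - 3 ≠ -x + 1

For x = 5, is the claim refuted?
Substitute x = 5 into the relation:
x = 5: LHS = 5 - 3 = 2, RHS = -5 + 1 = -4; 2 ≠ -4 — holds

The claim holds here, so x = 5 is not a counterexample. (A counterexample exists elsewhere, e.g. x = 2.)

Answer: No, x = 5 is not a counterexample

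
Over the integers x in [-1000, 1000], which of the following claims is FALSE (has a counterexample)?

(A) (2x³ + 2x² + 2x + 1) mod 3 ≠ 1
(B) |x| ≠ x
(A) x = 0: LHS = (2·0³ + 2·0² + 2·0 + 1) mod 3 = 1 mod 3 = 1; 1 ≠ 1 — FAILS
(B) x = 0: LHS = |0| = 0; 0 ≠ 0 — FAILS

Answer: Both A and B are false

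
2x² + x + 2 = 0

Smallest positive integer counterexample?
Testing positive integers:
x = 1: LHS = 2·1² + 1 + 2 = 5; 5 = 0 — FAILS  ← smallest positive counterexample

Answer: x = 1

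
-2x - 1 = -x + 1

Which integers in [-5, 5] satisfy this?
Holds for: {-2}
Fails for: {-5, -4, -3, -1, 0, 1, 2, 3, 4, 5}

Answer: {-2}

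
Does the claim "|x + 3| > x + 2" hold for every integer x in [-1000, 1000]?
Over all integers in [-1000, 1000], LHS − RHS is smallest at x = 0, where it equals 1:
x = 0: LHS = |0 + 3| = |3| = 3, RHS = 0 + 2 = 2; 3 > 2 — holds
At the ends of the range:
x = -1000: LHS = |(-1000) + 3| = |-997| = 997, RHS = (-1000) + 2 = -998; 997 > -998 — holds
x = 1000: LHS = |1000 + 3| = |1003| = 1003, RHS = 1000 + 2 = 1002; 1003 > 1002 — holds
Hence LHS − RHS is never zero or negative, i.e. LHS > RHS throughout, so the relation holds for every integer in [-1000, 1000].

No counterexample exists.

Answer: True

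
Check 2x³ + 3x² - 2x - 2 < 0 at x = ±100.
x = 100: LHS = 2·100³ + 3·100² - 2·100 - 2 = 2029798; 2029798 < 0 — FAILS
x = -100: LHS = 2·(-100)³ + 3·(-100)² - 2·(-100) - 2 = -1969802; -1969802 < 0 — holds

Answer: Partially: fails for x = 100, holds for x = -100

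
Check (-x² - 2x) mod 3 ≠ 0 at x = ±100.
x = 100: LHS = (-100² - 2·100) mod 3 = (-10200) mod 3 = 0; 0 ≠ 0 — FAILS
x = -100: LHS = (-(-100)² - 2·(-100)) mod 3 = (-9800) mod 3 = 1; 1 ≠ 0 — holds

Answer: Partially: fails for x = 100, holds for x = -100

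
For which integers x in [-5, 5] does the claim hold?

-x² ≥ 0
Holds for: {0}
Fails for: {-5, -4, -3, -2, -1, 1, 2, 3, 4, 5}

Answer: {0}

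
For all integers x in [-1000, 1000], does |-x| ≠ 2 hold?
The claim fails at x = 2:
x = 2: LHS = |-2| = 2; 2 ≠ 2 — FAILS

Because a single integer refutes it, the statement is false.

Answer: False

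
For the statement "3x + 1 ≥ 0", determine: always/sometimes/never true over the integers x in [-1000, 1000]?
Holds at x = 0: LHS = 3·0 + 1 = 1; 1 ≥ 0 — holds
Fails at x = -1: LHS = 3·(-1) + 1 = -2; -2 ≥ 0 — FAILS
It is satisfied by some integers in the range but not all.

Answer: Sometimes true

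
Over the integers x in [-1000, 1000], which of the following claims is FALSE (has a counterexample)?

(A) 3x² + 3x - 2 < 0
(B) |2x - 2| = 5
(A) x = 1: LHS = 3·1² + 3·1 - 2 = 4; 4 < 0 — FAILS
(B) x = 0: LHS = |2·0 - 2| = |-2| = 2; 2 = 5 — FAILS

Answer: Both A and B are false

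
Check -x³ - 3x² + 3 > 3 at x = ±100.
x = 100: LHS = -100³ - 3·100² + 3 = -1029997; -1029997 > 3 — FAILS
x = -100: LHS = -(-100)³ - 3·(-100)² + 3 = 970003; 970003 > 3 — holds

Answer: Partially: fails for x = 100, holds for x = -100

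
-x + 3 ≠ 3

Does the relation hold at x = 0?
x = 0: LHS = -0 + 3 = 3; 3 ≠ 3 — FAILS

The relation fails at x = 0, so x = 0 is a counterexample.

Answer: No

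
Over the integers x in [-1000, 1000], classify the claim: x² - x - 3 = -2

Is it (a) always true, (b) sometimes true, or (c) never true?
Track d = LHS − RHS over the integers in [-1000, 1000]. Equality would need d = 0, but d changes sign only between consecutive integers, jumping over 0:
x = -1: LHS = (-1)² - (-1) - 3 = -1; -1 = -2 — FAILS  (d = 1)
x = 0: LHS = 0² - 0 - 3 = -3; -3 = -2 — FAILS  (d = -1)
x = 1: LHS = 1² - 1 - 3 = -3; -3 = -2 — FAILS  (d = -1)
x = 2: LHS = 2² - 2 - 3 = -1; -1 = -2 — FAILS  (d = 1)
Away from these crossings d keeps a constant sign, and checking every integer in [-1000, 1000] confirms d ≠ 0 throughout. Hence the two sides are never equal, so the claimed relation (=) fails for every integer in [-1000, 1000].

No integer in the range satisfies it.

Answer: Never true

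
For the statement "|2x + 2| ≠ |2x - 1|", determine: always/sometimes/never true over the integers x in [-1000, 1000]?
Track d = LHS − RHS over the integers in [-1000, 1000]. Equality would need d = 0, but d changes sign only between consecutive integers, jumping over 0:
x = -1: LHS = |2·(-1) + 2| = |0| = 0, RHS = |2·(-1) - 1| = |-3| = 3; 0 ≠ 3 — holds  (d = -3)
x = 0: LHS = |2·0 + 2| = |2| = 2, RHS = |2·0 - 1| = |-1| = 1; 2 ≠ 1 — holds  (d = 1)
Away from these crossings d keeps a constant sign, and checking every integer in [-1000, 1000] confirms d ≠ 0 throughout. Hence the two sides are never equal, so the relation holds for every integer in [-1000, 1000].

No counterexample exists.

Answer: Always true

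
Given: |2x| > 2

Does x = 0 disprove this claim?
Substitute x = 0 into the relation:
x = 0: LHS = |2·0| = |0| = 0; 0 > 2 — FAILS

Since the claim fails at x = 0, this value is a counterexample.

Answer: Yes, x = 0 is a counterexample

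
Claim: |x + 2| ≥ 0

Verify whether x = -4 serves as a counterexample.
Substitute x = -4 into the relation:
x = -4: LHS = |(-4) + 2| = |-2| = 2; 2 ≥ 0 — holds

The relation holds at x = -4, so it is not a counterexample.

Answer: No, x = -4 is not a counterexample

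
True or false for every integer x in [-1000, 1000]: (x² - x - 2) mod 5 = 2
The claim fails at x = 0:
x = 0: LHS = (0² - 0 - 2) mod 5 = (-2) mod 5 = 3; 3 = 2 — FAILS

Because a single integer refutes it, the statement is false.

Answer: False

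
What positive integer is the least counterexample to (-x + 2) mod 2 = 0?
Testing positive integers:
x = 1: LHS = (-1 + 2) mod 2 = 1 mod 2 = 1; 1 = 0 — FAILS  ← smallest positive counterexample

Answer: x = 1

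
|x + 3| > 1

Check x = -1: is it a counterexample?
Substitute x = -1 into the relation:
x = -1: LHS = |(-1) + 3| = |2| = 2; 2 > 1 — holds

The claim holds here, so x = -1 is not a counterexample. (A counterexample exists elsewhere, e.g. x = -2.)

Answer: No, x = -1 is not a counterexample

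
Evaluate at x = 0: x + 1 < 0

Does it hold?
x = 0: LHS = 0 + 1 = 1; 1 < 0 — FAILS

The relation fails at x = 0, so x = 0 is a counterexample.

Answer: No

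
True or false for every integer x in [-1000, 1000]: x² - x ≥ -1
Over all integers in [-1000, 1000], LHS − RHS is smallest at x = 0, where it equals 1:
x = 0: LHS = 0² - 0 = 0; 0 ≥ -1 — holds
At the ends of the range:
x = -1000: LHS = (-1000)² - (-1000) = 1001000; 1001000 ≥ -1 — holds
x = 1000: LHS = 1000² - 1000 = 999000; 999000 ≥ -1 — holds
Hence LHS − RHS is never negative, i.e. LHS ≥ RHS throughout, so the relation holds for every integer in [-1000, 1000].

No counterexample exists.

Answer: True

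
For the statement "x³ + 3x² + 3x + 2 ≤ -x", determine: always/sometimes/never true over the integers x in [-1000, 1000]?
Holds at x = -1: LHS = (-1)³ + 3·(-1)² + 3·(-1) + 2 = 1, RHS = -(-1) = 1; 1 ≤ 1 — holds
Fails at x = 0: LHS = 0³ + 3·0² + 3·0 + 2 = 2, RHS = -0 = 0; 2 ≤ 0 — FAILS
It is satisfied by some integers in the range but not all.

Answer: Sometimes true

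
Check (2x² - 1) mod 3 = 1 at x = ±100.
x = 100: LHS = (2·100² - 1) mod 3 = 19999 mod 3 = 1; 1 = 1 — holds
x = -100: LHS = (2·(-100)² - 1) mod 3 = 19999 mod 3 = 1; 1 = 1 — holds

Answer: Yes, holds for both x = 100 and x = -100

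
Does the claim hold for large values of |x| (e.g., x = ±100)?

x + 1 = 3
x = 100: LHS = 100 + 1 = 101; 101 = 3 — FAILS
x = -100: LHS = (-100) + 1 = -99; -99 = 3 — FAILS

Answer: No, fails for both x = 100 and x = -100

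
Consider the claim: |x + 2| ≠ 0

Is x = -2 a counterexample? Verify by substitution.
Substitute x = -2 into the relation:
x = -2: LHS = |(-2) + 2| = |0| = 0; 0 ≠ 0 — FAILS

Since the claim fails at x = -2, this value is a counterexample.

Answer: Yes, x = -2 is a counterexample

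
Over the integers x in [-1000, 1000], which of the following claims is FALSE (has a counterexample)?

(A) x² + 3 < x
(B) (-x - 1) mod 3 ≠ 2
(A) x = 0: LHS = 0² + 3 = 3; 3 < 0 — FAILS
(B) x = 0: LHS = (-0 - 1) mod 3 = (-1) mod 3 = 2; 2 ≠ 2 — FAILS

Answer: Both A and B are false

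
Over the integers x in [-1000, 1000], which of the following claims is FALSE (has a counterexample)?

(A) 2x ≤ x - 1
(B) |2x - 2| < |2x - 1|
(A) x = 0: LHS = 2·0 = 0, RHS = 0 - 1 = -1; 0 ≤ -1 — FAILS
(B) x = 0: LHS = |2·0 - 2| = |-2| = 2, RHS = |2·0 - 1| = |-1| = 1; 2 < 1 — FAILS

Answer: Both A and B are false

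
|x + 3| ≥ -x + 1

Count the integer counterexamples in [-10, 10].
Counterexamples in [-10, 10]: {-10, -9, -8, -7, -6, -5, -4, -3, -2}.

Counting them gives 9 values.

Answer: 9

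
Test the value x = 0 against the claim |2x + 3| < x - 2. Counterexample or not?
Substitute x = 0 into the relation:
x = 0: LHS = |2·0 + 3| = |3| = 3, RHS = 0 - 2 = -2; 3 < -2 — FAILS

Since the claim fails at x = 0, this value is a counterexample.

Answer: Yes, x = 0 is a counterexample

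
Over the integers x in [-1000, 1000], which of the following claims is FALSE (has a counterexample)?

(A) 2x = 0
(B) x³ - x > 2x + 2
(A) x = 1: LHS = 2·1 = 2; 2 = 0 — FAILS
(B) x = 0: LHS = 0³ - 0 = 0, RHS = 2·0 + 2 = 2; 0 > 2 — FAILS

Answer: Both A and B are false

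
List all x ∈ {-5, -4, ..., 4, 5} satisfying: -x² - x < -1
Holds for: {-5, -4, -3, -2, 1, 2, 3, 4, 5}
Fails for: {-1, 0}

Answer: {-5, -4, -3, -2, 1, 2, 3, 4, 5}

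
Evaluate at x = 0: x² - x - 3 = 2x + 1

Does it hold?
x = 0: LHS = 0² - 0 - 3 = -3, RHS = 2·0 + 1 = 1; -3 = 1 — FAILS

The relation fails at x = 0, so x = 0 is a counterexample.

Answer: No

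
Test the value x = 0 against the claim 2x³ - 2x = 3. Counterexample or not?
Substitute x = 0 into the relation:
x = 0: LHS = 2·0³ - 2·0 = 0; 0 = 3 — FAILS

Since the claim fails at x = 0, this value is a counterexample.

Answer: Yes, x = 0 is a counterexample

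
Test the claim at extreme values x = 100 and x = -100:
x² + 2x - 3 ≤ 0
x = 100: LHS = 100² + 2·100 - 3 = 10197; 10197 ≤ 0 — FAILS
x = -100: LHS = (-100)² + 2·(-100) - 3 = 9797; 9797 ≤ 0 — FAILS

Answer: No, fails for both x = 100 and x = -100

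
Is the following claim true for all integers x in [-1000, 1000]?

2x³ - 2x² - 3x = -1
The claim fails at x = 0:
x = 0: LHS = 2·0³ - 2·0² - 3·0 = 0; 0 = -1 — FAILS

Because a single integer refutes it, the statement is false.

Answer: False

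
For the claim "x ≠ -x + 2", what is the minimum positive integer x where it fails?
Testing positive integers:
x = 1: RHS = -1 + 2 = 1; 1 ≠ 1 — FAILS  ← smallest positive counterexample

Answer: x = 1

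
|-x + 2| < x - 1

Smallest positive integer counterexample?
Testing positive integers:
x = 1: LHS = |-1 + 2| = |1| = 1, RHS = 1 - 1 = 0; 1 < 0 — FAILS  ← smallest positive counterexample

Answer: x = 1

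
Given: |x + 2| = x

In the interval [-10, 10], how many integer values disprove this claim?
Counterexamples in [-10, 10]: {-10, -9, -8, -7, -6, -5, -4, -3, -2, -1, 0, 1, 2, 3, 4, 5, 6, 7, 8, 9, 10}.

Counting them gives 21 values.

Answer: 21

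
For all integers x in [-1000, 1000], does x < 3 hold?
The claim fails at x = 3:
x = 3: 3 < 3 — FAILS

Because a single integer refutes it, the statement is false.

Answer: False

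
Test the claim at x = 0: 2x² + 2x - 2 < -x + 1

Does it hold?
x = 0: LHS = 2·0² + 2·0 - 2 = -2, RHS = -0 + 1 = 1; -2 < 1 — holds

The relation is satisfied at x = 0.

Answer: Yes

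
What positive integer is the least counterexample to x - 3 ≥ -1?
Testing positive integers:
x = 1: LHS = 1 - 3 = -2; -2 ≥ -1 — FAILS  ← smallest positive counterexample

Answer: x = 1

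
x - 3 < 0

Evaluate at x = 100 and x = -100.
x = 100: LHS = 100 - 3 = 97; 97 < 0 — FAILS
x = -100: LHS = (-100) - 3 = -103; -103 < 0 — holds

Answer: Partially: fails for x = 100, holds for x = -100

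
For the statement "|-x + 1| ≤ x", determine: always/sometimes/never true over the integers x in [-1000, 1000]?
Holds at x = 1: LHS = |-1 + 1| = |0| = 0; 0 ≤ 1 — holds
Fails at x = 0: LHS = |-0 + 1| = |1| = 1; 1 ≤ 0 — FAILS
It is satisfied by some integers in the range but not all.

Answer: Sometimes true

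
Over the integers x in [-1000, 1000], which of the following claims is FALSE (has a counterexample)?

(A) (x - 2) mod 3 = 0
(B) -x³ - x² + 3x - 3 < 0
(A) x = 0: LHS = (0 - 2) mod 3 = (-2) mod 3 = 1; 1 = 0 — FAILS
(B) x = -3: LHS = -(-3)³ - (-3)² + 3·(-3) - 3 = 6; 6 < 0 — FAILS

Answer: Both A and B are false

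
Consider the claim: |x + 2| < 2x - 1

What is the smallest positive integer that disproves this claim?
Testing positive integers:
x = 1: LHS = |1 + 2| = |3| = 3, RHS = 2·1 - 1 = 1; 3 < 1 — FAILS  ← smallest positive counterexample

Answer: x = 1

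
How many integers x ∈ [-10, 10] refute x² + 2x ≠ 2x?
Counterexamples in [-10, 10]: {0}.

Counting them gives 1 values.

Answer: 1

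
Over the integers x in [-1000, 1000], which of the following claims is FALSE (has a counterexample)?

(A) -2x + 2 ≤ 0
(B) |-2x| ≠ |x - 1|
(A) x = 0: LHS = -2·0 + 2 = 2; 2 ≤ 0 — FAILS
(B) x = -1: LHS = |-2·(-1)| = |2| = 2, RHS = |(-1) - 1| = |-2| = 2; 2 ≠ 2 — FAILS

Answer: Both A and B are false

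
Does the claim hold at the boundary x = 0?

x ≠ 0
x = 0: 0 ≠ 0 — FAILS

The relation fails at x = 0, so x = 0 is a counterexample.

Answer: No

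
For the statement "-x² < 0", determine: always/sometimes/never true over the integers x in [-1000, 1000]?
Holds at x = 1: LHS = -1² = -1; -1 < 0 — holds
Fails at x = 0: LHS = -0² = 0; 0 < 0 — FAILS
It is satisfied by some integers in the range but not all.

Answer: Sometimes true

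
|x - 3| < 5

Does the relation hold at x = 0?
x = 0: LHS = |0 - 3| = |-3| = 3; 3 < 5 — holds

The relation is satisfied at x = 0.

Answer: Yes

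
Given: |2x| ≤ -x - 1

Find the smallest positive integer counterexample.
Testing positive integers:
x = 1: LHS = |2·1| = |2| = 2, RHS = -1 - 1 = -2; 2 ≤ -2 — FAILS  ← smallest positive counterexample

Answer: x = 1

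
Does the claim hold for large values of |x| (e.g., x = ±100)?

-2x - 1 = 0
x = 100: LHS = -2·100 - 1 = -201; -201 = 0 — FAILS
x = -100: LHS = -2·(-100) - 1 = 199; 199 = 0 — FAILS

Answer: No, fails for both x = 100 and x = -100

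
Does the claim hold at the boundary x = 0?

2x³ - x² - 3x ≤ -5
x = 0: LHS = 2·0³ - 0² - 3·0 = 0; 0 ≤ -5 — FAILS

The relation fails at x = 0, so x = 0 is a counterexample.

Answer: No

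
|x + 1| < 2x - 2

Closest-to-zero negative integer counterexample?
Testing negative integers from -1 downward:
x = -1: LHS = |(-1) + 1| = |0| = 0, RHS = 2·(-1) - 2 = -4; 0 < -4 — FAILS  ← closest negative counterexample to 0

Answer: x = -1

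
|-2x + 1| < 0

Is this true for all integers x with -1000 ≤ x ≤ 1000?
The claim fails at x = 0:
x = 0: LHS = |-2·0 + 1| = |1| = 1; 1 < 0 — FAILS

Because a single integer refutes it, the statement is false.

Answer: False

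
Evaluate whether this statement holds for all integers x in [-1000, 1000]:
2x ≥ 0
The claim fails at x = -1:
x = -1: LHS = 2·(-1) = -2; -2 ≥ 0 — FAILS

Because a single integer refutes it, the statement is false.

Answer: False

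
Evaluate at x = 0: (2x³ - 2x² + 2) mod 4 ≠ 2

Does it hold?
x = 0: LHS = (2·0³ - 2·0² + 2) mod 4 = 2 mod 4 = 2; 2 ≠ 2 — FAILS

The relation fails at x = 0, so x = 0 is a counterexample.

Answer: No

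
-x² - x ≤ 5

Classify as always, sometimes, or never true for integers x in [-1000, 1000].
Over all integers in [-1000, 1000], LHS − RHS is largest at x = 0, where it equals -5:
x = 0: LHS = -0² - 0 = 0; 0 ≤ 5 — holds
At the ends of the range:
x = -1000: LHS = -(-1000)² - (-1000) = -999000; -999000 ≤ 5 — holds
x = 1000: LHS = -1000² - 1000 = -1001000; -1001000 ≤ 5 — holds
Hence LHS − RHS is never positive, i.e. LHS ≤ RHS throughout, so the relation holds for every integer in [-1000, 1000].

No counterexample exists.

Answer: Always true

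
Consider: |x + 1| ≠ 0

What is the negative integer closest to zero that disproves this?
Testing negative integers from -1 downward:
x = -1: LHS = |(-1) + 1| = |0| = 0; 0 ≠ 0 — FAILS  ← closest negative counterexample to 0

Answer: x = -1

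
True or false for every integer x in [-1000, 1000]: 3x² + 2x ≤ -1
The claim fails at x = 0:
x = 0: LHS = 3·0² + 2·0 = 0; 0 ≤ -1 — FAILS

Because a single integer refutes it, the statement is false.

Answer: False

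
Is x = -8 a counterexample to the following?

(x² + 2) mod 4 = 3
Substitute x = -8 into the relation:
x = -8: LHS = ((-8)² + 2) mod 4 = 66 mod 4 = 2; 2 = 3 — FAILS

Since the claim fails at x = -8, this value is a counterexample.

Answer: Yes, x = -8 is a counterexample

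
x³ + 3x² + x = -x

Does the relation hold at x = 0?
x = 0: LHS = 0³ + 3·0² + 0 = 0, RHS = -0 = 0; 0 = 0 — holds

The relation is satisfied at x = 0.

Answer: Yes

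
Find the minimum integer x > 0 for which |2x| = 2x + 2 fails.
Testing positive integers:
x = 1: LHS = |2·1| = |2| = 2, RHS = 2·1 + 2 = 4; 2 = 4 — FAILS  ← smallest positive counterexample

Answer: x = 1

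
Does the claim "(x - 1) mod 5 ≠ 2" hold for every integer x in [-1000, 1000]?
The claim fails at x = -2:
x = -2: LHS = ((-2) - 1) mod 5 = (-3) mod 5 = 2; 2 ≠ 2 — FAILS

Because a single integer refutes it, the statement is false.

Answer: False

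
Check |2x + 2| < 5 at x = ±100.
x = 100: LHS = |2·100 + 2| = |202| = 202; 202 < 5 — FAILS
x = -100: LHS = |2·(-100) + 2| = |-198| = 198; 198 < 5 — FAILS

Answer: No, fails for both x = 100 and x = -100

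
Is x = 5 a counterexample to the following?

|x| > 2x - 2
Substitute x = 5 into the relation:
x = 5: LHS = |5| = 5, RHS = 2·5 - 2 = 8; 5 > 8 — FAILS

Since the claim fails at x = 5, this value is a counterexample.

Answer: Yes, x = 5 is a counterexample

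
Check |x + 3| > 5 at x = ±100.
x = 100: LHS = |100 + 3| = |103| = 103; 103 > 5 — holds
x = -100: LHS = |(-100) + 3| = |-97| = 97; 97 > 5 — holds

Answer: Yes, holds for both x = 100 and x = -100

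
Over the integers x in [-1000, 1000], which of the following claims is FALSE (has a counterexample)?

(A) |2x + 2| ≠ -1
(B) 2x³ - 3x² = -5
(A) An absolute value is never negative, so the left side is ≥ 0 for every x, while the right side is -1. Tightest case in [-1000, 1000] is x = -1:
x = -1: LHS = |2·(-1) + 2| = |0| = 0; 0 ≠ -1 — holds
Hence LHS − RHS is never 0, i.e. the two sides are never equal, so the relation holds for every integer in [-1000, 1000].

(B) x = 0: LHS = 2·0³ - 3·0² = 0; 0 = -5 — FAILS

Only (B) has a counterexample.

Answer: B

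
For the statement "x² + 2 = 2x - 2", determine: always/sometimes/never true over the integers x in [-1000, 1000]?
Over all integers in [-1000, 1000], LHS − RHS is always positive; it is smallest at x = 1, where it equals 3:
x = 1: LHS = 1² + 2 = 3, RHS = 2·1 - 2 = 0; 3 = 0 — FAILS
At the ends of the range:
x = -1000: LHS = (-1000)² + 2 = 1000002, RHS = 2·(-1000) - 2 = -2002; 1000002 = -2002 — FAILS
x = 1000: LHS = 1000² + 2 = 1000002, RHS = 2·1000 - 2 = 1998; 1000002 = 1998 — FAILS
Hence LHS − RHS is never 0, i.e. the two sides are never equal, so the claimed relation (=) fails for every integer in [-1000, 1000].

No integer in the range satisfies it.

Answer: Never true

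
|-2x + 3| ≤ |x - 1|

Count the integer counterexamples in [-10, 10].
Counterexamples in [-10, 10]: {-10, -9, -8, -7, -6, -5, -4, -3, -2, -1, 0, 1, 3, 4, 5, 6, 7, 8, 9, 10}.

Counting them gives 20 values.

Answer: 20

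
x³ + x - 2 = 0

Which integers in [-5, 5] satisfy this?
Holds for: {1}
Fails for: {-5, -4, -3, -2, -1, 0, 2, 3, 4, 5}

Answer: {1}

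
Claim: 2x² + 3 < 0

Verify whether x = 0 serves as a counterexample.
Substitute x = 0 into the relation:
x = 0: LHS = 2·0² + 3 = 3; 3 < 0 — FAILS

Since the claim fails at x = 0, this value is a counterexample.

Answer: Yes, x = 0 is a counterexample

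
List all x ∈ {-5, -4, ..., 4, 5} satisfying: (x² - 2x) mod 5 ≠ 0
Holds for: {-4, -2, -1, 1, 3, 4}
Fails for: {-5, -3, 0, 2, 5}

Answer: {-4, -2, -1, 1, 3, 4}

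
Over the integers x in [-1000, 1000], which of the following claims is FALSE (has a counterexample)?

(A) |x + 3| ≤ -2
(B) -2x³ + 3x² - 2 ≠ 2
(A) x = 0: LHS = |0 + 3| = |3| = 3; 3 ≤ -2 — FAILS

(B) Track d = LHS − RHS over the integers in [-1000, 1000]. Equality would need d = 0, but d changes sign only between consecutive integers, jumping over 0:
x = -1: LHS = -2·(-1)³ + 3·(-1)² - 2 = 3; 3 ≠ 2 — holds  (d = 1)
x = 0: LHS = -2·0³ + 3·0² - 2 = -2; -2 ≠ 2 — holds  (d = -4)
Away from these crossings d keeps a constant sign, and checking every integer in [-1000, 1000] confirms d ≠ 0 throughout. Hence the two sides are never equal, so the relation holds for every integer in [-1000, 1000].

Only (A) has a counterexample.

Answer: A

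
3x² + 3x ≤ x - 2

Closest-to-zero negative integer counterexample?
Testing negative integers from -1 downward:
x = -1: LHS = 3·(-1)² + 3·(-1) = 0, RHS = (-1) - 2 = -3; 0 ≤ -3 — FAILS  ← closest negative counterexample to 0

Answer: x = -1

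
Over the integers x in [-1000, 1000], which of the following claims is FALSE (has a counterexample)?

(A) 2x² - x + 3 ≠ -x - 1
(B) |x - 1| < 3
(A) Over all integers in [-1000, 1000], LHS − RHS is always positive; it is smallest at x = 0, where it equals 4:
x = 0: LHS = 2·0² - 0 + 3 = 3, RHS = -0 - 1 = -1; 3 ≠ -1 — holds
At the ends of the range:
x = -1000: LHS = 2·(-1000)² - (-1000) + 3 = 2001003, RHS = -(-1000) - 1 = 999; 2001003 ≠ 999 — holds
x = 1000: LHS = 2·1000² - 1000 + 3 = 1999003, RHS = -1000 - 1 = -1001; 1999003 ≠ -1001 — holds
Hence LHS − RHS is never 0, i.e. the two sides are never equal, so the relation holds for every integer in [-1000, 1000].

(B) x = -2: LHS = |(-2) - 1| = |-3| = 3; 3 < 3 — FAILS

Only (B) has a counterexample.

Answer: B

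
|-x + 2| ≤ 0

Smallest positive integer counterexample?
Testing positive integers:
x = 1: LHS = |-1 + 2| = |1| = 1; 1 ≤ 0 — FAILS  ← smallest positive counterexample

Answer: x = 1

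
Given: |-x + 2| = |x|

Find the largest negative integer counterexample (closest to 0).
Testing negative integers from -1 downward:
x = -1: LHS = |-(-1) + 2| = |3| = 3, RHS = |-1| = 1; 3 = 1 — FAILS  ← closest negative counterexample to 0

Answer: x = -1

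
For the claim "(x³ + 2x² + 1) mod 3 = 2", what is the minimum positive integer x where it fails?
Testing positive integers:
x = 1: LHS = (1³ + 2·1² + 1) mod 3 = 4 mod 3 = 1; 1 = 2 — FAILS  ← smallest positive counterexample

Answer: x = 1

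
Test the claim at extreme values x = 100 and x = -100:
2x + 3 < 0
x = 100: LHS = 2·100 + 3 = 203; 203 < 0 — FAILS
x = -100: LHS = 2·(-100) + 3 = -197; -197 < 0 — holds

Answer: Partially: fails for x = 100, holds for x = -100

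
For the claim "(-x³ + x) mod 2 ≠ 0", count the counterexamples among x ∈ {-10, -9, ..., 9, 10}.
Counterexamples in [-10, 10]: {-10, -9, -8, -7, -6, -5, -4, -3, -2, -1, 0, 1, 2, 3, 4, 5, 6, 7, 8, 9, 10}.

Counting them gives 21 values.

Answer: 21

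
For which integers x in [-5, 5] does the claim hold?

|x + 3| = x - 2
Over all integers in [-5, 5], LHS − RHS is always positive; it is smallest at x = 0, where it equals 5:
x = 0: LHS = |0 + 3| = |3| = 3, RHS = 0 - 2 = -2; 3 = -2 — FAILS
At the ends of the range:
x = -5: LHS = |(-5) + 3| = |-2| = 2, RHS = (-5) - 2 = -7; 2 = -7 — FAILS
x = 5: LHS = |5 + 3| = |8| = 8, RHS = 5 - 2 = 3; 8 = 3 — FAILS
Hence LHS − RHS is never 0, i.e. the two sides are never equal, so the claimed relation (=) fails for every integer in [-5, 5].

Answer: None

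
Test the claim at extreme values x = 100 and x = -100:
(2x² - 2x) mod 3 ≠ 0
x = 100: LHS = (2·100² - 2·100) mod 3 = 19800 mod 3 = 0; 0 ≠ 0 — FAILS
x = -100: LHS = (2·(-100)² - 2·(-100)) mod 3 = 20200 mod 3 = 1; 1 ≠ 0 — holds

Answer: Partially: fails for x = 100, holds for x = -100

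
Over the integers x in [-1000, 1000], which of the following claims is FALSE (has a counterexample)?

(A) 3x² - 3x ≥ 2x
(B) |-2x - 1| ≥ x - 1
(A) x = 1: LHS = 3·1² - 3·1 = 0, RHS = 2·1 = 2; 0 ≥ 2 — FAILS

(B) Over all integers in [-1000, 1000], LHS − RHS is smallest at x = 0, where it equals 2:
x = 0: LHS = |-2·0 - 1| = |-1| = 1, RHS = 0 - 1 = -1; 1 ≥ -1 — holds
At the ends of the range:
x = -1000: LHS = |-2·(-1000) - 1| = |1999| = 1999, RHS = (-1000) - 1 = -1001; 1999 ≥ -1001 — holds
x = 1000: LHS = |-2·1000 - 1| = |-2001| = 2001, RHS = 1000 - 1 = 999; 2001 ≥ 999 — holds
Hence LHS − RHS is never negative, i.e. LHS ≥ RHS throughout, so the relation holds for every integer in [-1000, 1000].

Only (A) has a counterexample.

Answer: A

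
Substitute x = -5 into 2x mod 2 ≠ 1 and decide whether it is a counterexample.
Substitute x = -5 into the relation:
x = -5: LHS = (2·(-5)) mod 2 = (-10) mod 2 = 0; 0 ≠ 1 — holds

The relation holds at x = -5, so it is not a counterexample.

Answer: No, x = -5 is not a counterexample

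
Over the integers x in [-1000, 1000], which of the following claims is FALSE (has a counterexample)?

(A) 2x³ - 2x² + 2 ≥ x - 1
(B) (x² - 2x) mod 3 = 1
(A) x = -2: LHS = 2·(-2)³ - 2·(-2)² + 2 = -22, RHS = (-2) - 1 = -3; -22 ≥ -3 — FAILS
(B) x = 0: LHS = (0² - 2·0) mod 3 = 0 mod 3 = 0; 0 = 1 — FAILS

Answer: Both A and B are false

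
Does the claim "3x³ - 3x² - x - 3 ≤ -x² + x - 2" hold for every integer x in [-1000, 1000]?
The claim fails at x = 2:
x = 2: LHS = 3·2³ - 3·2² - 2 - 3 = 7, RHS = -2² + 2 - 2 = -4; 7 ≤ -4 — FAILS

Because a single integer refutes it, the statement is false.

Answer: False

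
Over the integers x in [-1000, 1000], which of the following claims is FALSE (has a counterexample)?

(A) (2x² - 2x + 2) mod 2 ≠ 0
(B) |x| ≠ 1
(A) x = 0: LHS = (2·0² - 2·0 + 2) mod 2 = 2 mod 2 = 0; 0 ≠ 0 — FAILS
(B) x = 1: LHS = |1| = 1; 1 ≠ 1 — FAILS

Answer: Both A and B are false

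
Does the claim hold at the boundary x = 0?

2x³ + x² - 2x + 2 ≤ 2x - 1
x = 0: LHS = 2·0³ + 0² - 2·0 + 2 = 2, RHS = 2·0 - 1 = -1; 2 ≤ -1 — FAILS

The relation fails at x = 0, so x = 0 is a counterexample.

Answer: No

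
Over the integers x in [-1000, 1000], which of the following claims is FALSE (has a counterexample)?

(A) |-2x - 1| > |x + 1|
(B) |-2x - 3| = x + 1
(A) x = 0: LHS = |-2·0 - 1| = |-1| = 1, RHS = |0 + 1| = |1| = 1; 1 > 1 — FAILS
(B) x = 0: LHS = |-2·0 - 3| = |-3| = 3, RHS = 0 + 1 = 1; 3 = 1 — FAILS

Answer: Both A and B are false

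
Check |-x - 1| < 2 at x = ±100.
x = 100: LHS = |-100 - 1| = |-101| = 101; 101 < 2 — FAILS
x = -100: LHS = |-(-100) - 1| = |99| = 99; 99 < 2 — FAILS

Answer: No, fails for both x = 100 and x = -100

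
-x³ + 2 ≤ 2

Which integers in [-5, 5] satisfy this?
Holds for: {0, 1, 2, 3, 4, 5}
Fails for: {-5, -4, -3, -2, -1}

Answer: {0, 1, 2, 3, 4, 5}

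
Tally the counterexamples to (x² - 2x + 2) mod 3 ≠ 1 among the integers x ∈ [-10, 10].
Counterexamples in [-10, 10]: {-8, -5, -2, 1, 4, 7, 10}.

Counting them gives 7 values.

Answer: 7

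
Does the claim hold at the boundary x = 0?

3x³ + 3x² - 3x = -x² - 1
x = 0: LHS = 3·0³ + 3·0² - 3·0 = 0, RHS = -0² - 1 = -1; 0 = -1 — FAILS

The relation fails at x = 0, so x = 0 is a counterexample.

Answer: No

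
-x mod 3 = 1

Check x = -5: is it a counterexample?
Substitute x = -5 into the relation:
x = -5: LHS = (-(-5)) mod 3 = 5 mod 3 = 2; 2 = 1 — FAILS

Since the claim fails at x = -5, this value is a counterexample.

Answer: Yes, x = -5 is a counterexample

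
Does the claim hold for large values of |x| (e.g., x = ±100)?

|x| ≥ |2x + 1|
x = 100: LHS = |100| = 100, RHS = |2·100 + 1| = |201| = 201; 100 ≥ 201 — FAILS
x = -100: LHS = |-100| = 100, RHS = |2·(-100) + 1| = |-199| = 199; 100 ≥ 199 — FAILS

Answer: No, fails for both x = 100 and x = -100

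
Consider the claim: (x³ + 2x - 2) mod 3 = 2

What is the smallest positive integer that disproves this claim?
Testing positive integers:
x = 1: LHS = (1³ + 2·1 - 2) mod 3 = 1 mod 3 = 1; 1 = 2 — FAILS  ← smallest positive counterexample

Answer: x = 1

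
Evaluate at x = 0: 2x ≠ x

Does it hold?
x = 0: LHS = 2·0 = 0; 0 ≠ 0 — FAILS

The relation fails at x = 0, so x = 0 is a counterexample.

Answer: No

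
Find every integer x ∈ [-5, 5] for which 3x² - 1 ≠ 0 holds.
Track d = LHS − RHS over the integers in [-5, 5]. Equality would need d = 0, but d changes sign only between consecutive integers, jumping over 0:
x = -1: LHS = 3·(-1)² - 1 = 2; 2 ≠ 0 — holds  (d = 2)
x = 0: LHS = 3·0² - 1 = -1; -1 ≠ 0 — holds  (d = -1)
x = 0: LHS = 3·0² - 1 = -1; -1 ≠ 0 — holds  (d = -1)
x = 1: LHS = 3·1² - 1 = 2; 2 ≠ 0 — holds  (d = 2)
Away from these crossings d keeps a constant sign, and checking every integer in [-5, 5] confirms d ≠ 0 throughout. Hence the two sides are never equal, so the relation holds for every integer in [-5, 5].

Answer: All integers in [-5, 5]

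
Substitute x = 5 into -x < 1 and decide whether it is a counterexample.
Substitute x = 5 into the relation:
x = 5: -5 < 1 — holds

The claim holds here, so x = 5 is not a counterexample. (A counterexample exists elsewhere, e.g. x = -1.)

Answer: No, x = 5 is not a counterexample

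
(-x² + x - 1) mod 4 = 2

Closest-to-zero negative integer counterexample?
Testing negative integers from -1 downward:
x = -1: LHS = (-(-1)² + (-1) - 1) mod 4 = (-3) mod 4 = 1; 1 = 2 — FAILS  ← closest negative counterexample to 0

Answer: x = -1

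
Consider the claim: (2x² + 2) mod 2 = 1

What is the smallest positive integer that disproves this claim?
Testing positive integers:
x = 1: LHS = (2·1² + 2) mod 2 = 4 mod 2 = 0; 0 = 1 — FAILS  ← smallest positive counterexample

Answer: x = 1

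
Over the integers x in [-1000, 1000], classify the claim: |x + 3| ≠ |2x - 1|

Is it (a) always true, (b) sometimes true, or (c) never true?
Holds at x = 0: LHS = |0 + 3| = |3| = 3, RHS = |2·0 - 1| = |-1| = 1; 3 ≠ 1 — holds
Fails at x = 4: LHS = |4 + 3| = |7| = 7, RHS = |2·4 - 1| = |7| = 7; 7 ≠ 7 — FAILS
It is satisfied by some integers in the range but not all.

Answer: Sometimes true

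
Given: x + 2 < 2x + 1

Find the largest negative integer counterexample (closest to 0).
Testing negative integers from -1 downward:
x = -1: LHS = (-1) + 2 = 1, RHS = 2·(-1) + 1 = -1; 1 < -1 — FAILS  ← closest negative counterexample to 0

Answer: x = -1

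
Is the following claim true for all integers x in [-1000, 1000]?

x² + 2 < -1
The claim fails at x = 0:
x = 0: LHS = 0² + 2 = 2; 2 < -1 — FAILS

Because a single integer refutes it, the statement is false.

Answer: False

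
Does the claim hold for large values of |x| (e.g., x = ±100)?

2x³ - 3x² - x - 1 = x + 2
x = 100: LHS = 2·100³ - 3·100² - 100 - 1 = 1969899, RHS = 100 + 2 = 102; 1969899 = 102 — FAILS
x = -100: LHS = 2·(-100)³ - 3·(-100)² - (-100) - 1 = -2029901, RHS = (-100) + 2 = -98; -2029901 = -98 — FAILS

Answer: No, fails for both x = 100 and x = -100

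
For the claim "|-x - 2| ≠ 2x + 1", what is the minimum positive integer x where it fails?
Testing positive integers:
x = 1: LHS = |-1 - 2| = |-3| = 3, RHS = 2·1 + 1 = 3; 3 ≠ 3 — FAILS  ← smallest positive counterexample

Answer: x = 1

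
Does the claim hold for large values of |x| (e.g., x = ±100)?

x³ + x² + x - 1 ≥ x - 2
x = 100: LHS = 100³ + 100² + 100 - 1 = 1010099, RHS = 100 - 2 = 98; 1010099 ≥ 98 — holds
x = -100: LHS = (-100)³ + (-100)² + (-100) - 1 = -990101, RHS = (-100) - 2 = -102; -990101 ≥ -102 — FAILS

Answer: Partially: holds for x = 100, fails for x = -100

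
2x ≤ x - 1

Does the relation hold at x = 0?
x = 0: LHS = 2·0 = 0, RHS = 0 - 1 = -1; 0 ≤ -1 — FAILS

The relation fails at x = 0, so x = 0 is a counterexample.

Answer: No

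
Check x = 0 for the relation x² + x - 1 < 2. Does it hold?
x = 0: LHS = 0² + 0 - 1 = -1; -1 < 2 — holds

The relation is satisfied at x = 0.

Answer: Yes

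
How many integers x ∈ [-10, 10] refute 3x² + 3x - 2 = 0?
Counterexamples in [-10, 10]: {-10, -9, -8, -7, -6, -5, -4, -3, -2, -1, 0, 1, 2, 3, 4, 5, 6, 7, 8, 9, 10}.

Counting them gives 21 values.

Answer: 21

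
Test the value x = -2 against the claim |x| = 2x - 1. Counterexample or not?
Substitute x = -2 into the relation:
x = -2: LHS = |-2| = 2, RHS = 2·(-2) - 1 = -5; 2 = -5 — FAILS

Since the claim fails at x = -2, this value is a counterexample.

Answer: Yes, x = -2 is a counterexample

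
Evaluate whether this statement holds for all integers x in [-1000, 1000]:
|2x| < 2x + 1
The claim fails at x = -1:
x = -1: LHS = |2·(-1)| = |-2| = 2, RHS = 2·(-1) + 1 = -1; 2 < -1 — FAILS

Because a single integer refutes it, the statement is false.

Answer: False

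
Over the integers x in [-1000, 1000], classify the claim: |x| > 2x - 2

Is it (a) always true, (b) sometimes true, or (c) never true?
Holds at x = 0: LHS = |0| = 0, RHS = 2·0 - 2 = -2; 0 > -2 — holds
Fails at x = 2: LHS = |2| = 2, RHS = 2·2 - 2 = 2; 2 > 2 — FAILS
It is satisfied by some integers in the range but not all.

Answer: Sometimes true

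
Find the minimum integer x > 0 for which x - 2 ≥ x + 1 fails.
Testing positive integers:
x = 1: LHS = 1 - 2 = -1, RHS = 1 + 1 = 2; -1 ≥ 2 — FAILS  ← smallest positive counterexample

Answer: x = 1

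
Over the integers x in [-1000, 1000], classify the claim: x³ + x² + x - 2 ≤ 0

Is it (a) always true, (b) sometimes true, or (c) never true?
Holds at x = 0: LHS = 0³ + 0² + 0 - 2 = -2; -2 ≤ 0 — holds
Fails at x = 1: LHS = 1³ + 1² + 1 - 2 = 1; 1 ≤ 0 — FAILS
It is satisfied by some integers in the range but not all.

Answer: Sometimes true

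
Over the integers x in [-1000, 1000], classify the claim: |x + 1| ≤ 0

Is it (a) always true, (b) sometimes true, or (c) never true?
Holds at x = -1: LHS = |(-1) + 1| = |0| = 0; 0 ≤ 0 — holds
Fails at x = 0: LHS = |0 + 1| = |1| = 1; 1 ≤ 0 — FAILS
It is satisfied by some integers in the range but not all.

Answer: Sometimes true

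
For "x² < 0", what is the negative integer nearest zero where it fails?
Testing negative integers from -1 downward:
x = -1: LHS = (-1)² = 1; 1 < 0 — FAILS  ← closest negative counterexample to 0

Answer: x = -1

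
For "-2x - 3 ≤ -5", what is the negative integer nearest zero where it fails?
Testing negative integers from -1 downward:
x = -1: LHS = -2·(-1) - 3 = -1; -1 ≤ -5 — FAILS  ← closest negative counterexample to 0

Answer: x = -1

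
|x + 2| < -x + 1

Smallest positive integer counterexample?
Testing positive integers:
x = 1: LHS = |1 + 2| = |3| = 3, RHS = -1 + 1 = 0; 3 < 0 — FAILS  ← smallest positive counterexample

Answer: x = 1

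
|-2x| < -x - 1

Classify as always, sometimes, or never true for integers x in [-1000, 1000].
Over all integers in [-1000, 1000], LHS − RHS is smallest at x = 0, where it equals 1:
x = 0: LHS = |-2·0| = |0| = 0, RHS = -0 - 1 = -1; 0 < -1 — FAILS
At the ends of the range:
x = -1000: LHS = |-2·(-1000)| = |2000| = 2000, RHS = -(-1000) - 1 = 999; 2000 < 999 — FAILS
x = 1000: LHS = |-2·1000| = |-2000| = 2000, RHS = -1000 - 1 = -1001; 2000 < -1001 — FAILS
Hence LHS − RHS is never negative, i.e. LHS ≥ RHS throughout, so the claimed relation (<) fails for every integer in [-1000, 1000].

No integer in the range satisfies it.

Answer: Never true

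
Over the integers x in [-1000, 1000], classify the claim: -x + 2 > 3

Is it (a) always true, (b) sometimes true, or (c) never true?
Holds at x = -2: LHS = -(-2) + 2 = 4; 4 > 3 — holds
Fails at x = 0: LHS = -0 + 2 = 2; 2 > 3 — FAILS
It is satisfied by some integers in the range but not all.

Answer: Sometimes true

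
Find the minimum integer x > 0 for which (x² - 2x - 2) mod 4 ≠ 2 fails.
Testing positive integers:
x = 1: LHS = (1² - 2·1 - 2) mod 4 = (-3) mod 4 = 1; 1 ≠ 2 — holds
x = 2: LHS = (2² - 2·2 - 2) mod 4 = (-2) mod 4 = 2; 2 ≠ 2 — FAILS  ← smallest positive counterexample

Answer: x = 2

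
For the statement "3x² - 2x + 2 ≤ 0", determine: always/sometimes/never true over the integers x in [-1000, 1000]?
Over all integers in [-1000, 1000], LHS − RHS is smallest at x = 0, where it equals 2:
x = 0: LHS = 3·0² - 2·0 + 2 = 2; 2 ≤ 0 — FAILS
At the ends of the range:
x = -1000: LHS = 3·(-1000)² - 2·(-1000) + 2 = 3002002; 3002002 ≤ 0 — FAILS
x = 1000: LHS = 3·1000² - 2·1000 + 2 = 2998002; 2998002 ≤ 0 — FAILS
Hence LHS − RHS is never zero or negative, i.e. LHS > RHS throughout, so the claimed relation (≤) fails for every integer in [-1000, 1000].

No integer in the range satisfies it.

Answer: Never true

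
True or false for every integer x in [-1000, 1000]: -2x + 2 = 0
The claim fails at x = 0:
x = 0: LHS = -2·0 + 2 = 2; 2 = 0 — FAILS

Because a single integer refutes it, the statement is false.

Answer: False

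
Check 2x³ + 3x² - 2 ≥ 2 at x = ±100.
x = 100: LHS = 2·100³ + 3·100² - 2 = 2029998; 2029998 ≥ 2 — holds
x = -100: LHS = 2·(-100)³ + 3·(-100)² - 2 = -1970002; -1970002 ≥ 2 — FAILS

Answer: Partially: holds for x = 100, fails for x = -100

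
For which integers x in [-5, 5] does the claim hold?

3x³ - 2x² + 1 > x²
Holds for: {0, 1, 2, 3, 4, 5}
Fails for: {-5, -4, -3, -2, -1}

Answer: {0, 1, 2, 3, 4, 5}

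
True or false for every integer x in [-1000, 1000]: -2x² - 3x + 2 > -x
The claim fails at x = 1:
x = 1: LHS = -2·1² - 3·1 + 2 = -3; -3 > -1 — FAILS

Because a single integer refutes it, the statement is false.

Answer: False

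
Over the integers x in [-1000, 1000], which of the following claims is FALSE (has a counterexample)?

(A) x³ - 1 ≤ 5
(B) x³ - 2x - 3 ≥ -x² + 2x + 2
(A) x = 2: LHS = 2³ - 1 = 7; 7 ≤ 5 — FAILS
(B) x = 0: LHS = 0³ - 2·0 - 3 = -3, RHS = -0² + 2·0 + 2 = 2; -3 ≥ 2 — FAILS

Answer: Both A and B are false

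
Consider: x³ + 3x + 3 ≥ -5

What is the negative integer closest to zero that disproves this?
Testing negative integers from -1 downward:
x = -1: LHS = (-1)³ + 3·(-1) + 3 = -1; -1 ≥ -5 — holds
x = -2: LHS = (-2)³ + 3·(-2) + 3 = -11; -11 ≥ -5 — FAILS  ← closest negative counterexample to 0

Answer: x = -2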